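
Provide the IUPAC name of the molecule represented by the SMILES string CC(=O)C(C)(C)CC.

3,3-dimethylpentan-2-one

The longest carbon chain that includes the carbonyl has 5 carbons, so the parent hydride is pentane.
The principal characteristic group is a ketone (C=O on an internal carbon), named with the suffix -one.
The numbering direction is chosen so that numbering from this end puts the carbonyl group at C-2 rather than C-4.
This places the carbonyl at C-2; two methyl groups at C-3.
Assembling the pieces gives 3,3-dimethylpentan-2-one.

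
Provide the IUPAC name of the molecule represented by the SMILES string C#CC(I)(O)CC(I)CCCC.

3,5-diiodonon-1-yn-3-ol

The longest chain bearing the –OH group and the multiple bond is 9 carbons long (nonane).
An alcohol (–OH) is the principal characteristic group, giving the suffix -ol.
The chain contains a C≡C triple bond, so the unsaturation ending is -yne.
The numbering direction is chosen so that numbering from this end puts the hydroxyl group at C-3 rather than C-7.
With this numbering: the hydroxyl at C-3; the triple bond between C-1 and C-2; iodo groups at C-3 and C-5.
The name is 3,5-diiodonon-1-yn-3-ol.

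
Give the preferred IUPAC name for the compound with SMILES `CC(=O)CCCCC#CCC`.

dec-7-yn-2-one

The longest carbon chain that includes the carbonyl and the multiple bond has 10 carbons, so the parent hydride is decane.
The principal characteristic group is a ketone (C=O on an internal carbon), named with the suffix -one.
The chain contains a C≡C triple bond, so the unsaturation ending is -yne.
The numbering direction is chosen so that numbering from this end puts the carbonyl group at C-2 rather than C-9.
This places the carbonyl at C-2; the triple bond between C-7 and C-8.
The name is dec-7-yn-2-one.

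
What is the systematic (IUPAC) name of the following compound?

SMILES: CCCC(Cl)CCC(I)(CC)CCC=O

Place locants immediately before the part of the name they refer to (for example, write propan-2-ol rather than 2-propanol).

The longest carbon chain that includes the –CHO group has 10 carbons, so the parent hydride is decane.
The highest-priority functional group is an aldehyde (terminal –CHO), so the name ends in -al.
The numbering direction is chosen so that the aldehyde carbon is C-1 by definition.
That gives a chloro group at C-7; an ethyl group at C-4; an iodo group at C-4.
Substituent prefixes are cited in alphabetical order (multiplying prefixes like di-/tri- are ignored for ordering).
Assembling the pieces gives 7-chloro-4-ethyl-4-iododecanal.

7-chloro-4-ethyl-4-iododecanal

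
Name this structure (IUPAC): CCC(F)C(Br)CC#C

4-bromo-5-fluorohept-1-yne

The longest carbon chain that includes the multiple bond has 7 carbons, so the parent hydride is heptane.
The chain contains a C≡C triple bond, so the unsaturation ending is -yne.
The numbering direction is chosen so that numbering from this end puts the triple bond at C-1 rather than C-6.
This places the triple bond between C-1 and C-2; a bromo group at C-4; a fluoro group at C-5.
Substituent prefixes are cited in alphabetical order (multiplying prefixes like di-/tri- are ignored for ordering).
The name is 4-bromo-5-fluorohept-1-yne.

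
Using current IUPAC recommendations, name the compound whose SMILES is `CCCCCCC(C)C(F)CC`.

3-fluoro-4-methyldecane

The longest carbon chain is 10 atoms: the parent is decane.
The numbering direction is chosen so that the substituent locant set {3,4} is lower than {7,8} at the first point of difference.
This places a fluoro group at C-3; a methyl group at C-4.
Substituent prefixes are cited in alphabetical order (multiplying prefixes like di-/tri- are ignored for ordering).
Assembling the pieces gives 3-fluoro-4-methyldecane.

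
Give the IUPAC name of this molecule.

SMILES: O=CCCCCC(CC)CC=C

6-ethylnon-8-enal

The longest chain bearing the –CHO group and the multiple bond is 9 carbons long (nonane).
An aldehyde (terminal –CHO) is the principal characteristic group, giving the suffix -al.
A C=C double bond in the chain gives the infix -ene-.
Choose the numbering such that the aldehyde carbon is C-1 by definition.
With this numbering: the double bond between C-8 and C-9; an ethyl group at C-6.
The name is 6-ethylnon-8-enal.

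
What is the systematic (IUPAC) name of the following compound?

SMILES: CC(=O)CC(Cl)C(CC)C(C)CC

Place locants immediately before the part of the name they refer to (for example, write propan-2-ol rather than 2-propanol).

The longest chain bearing the carbonyl is 8 carbons long (octane).
The principal characteristic group is a ketone (C=O on an internal carbon), named with the suffix -one.
The numbering direction is chosen so that numbering from this end puts the carbonyl group at C-2 rather than C-7.
That gives the carbonyl at C-2; a chloro group at C-4; an ethyl group at C-5; a methyl group at C-6.
Substituent prefixes are cited in alphabetical order (multiplying prefixes like di-/tri- are ignored for ordering).
Assembling the pieces gives 4-chloro-5-ethyl-6-methyloctan-2-one.

4-chloro-5-ethyl-6-methyloctan-2-one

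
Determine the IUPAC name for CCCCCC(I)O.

1-iodohexan-1-ol

The longest carbon chain that includes the –OH group has 6 carbons, so the parent hydride is hexane.
An alcohol (–OH) is the principal characteristic group, giving the suffix -ol.
Choose the numbering such that numbering from this end puts the hydroxyl group at C-1 rather than C-6.
That gives the hydroxyl at C-1; an iodo group at C-1.
Putting it together: 1-iodohexan-1-ol.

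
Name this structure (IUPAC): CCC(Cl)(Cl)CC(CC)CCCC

3,3-dichloro-5-ethylnonane

The longest continuous carbon chain has 9 atoms, so the parent hydride is nonane.
Choose the numbering such that the substituent locant set {3,3,5} is lower than {5,7,7} at the first point of difference.
That gives two chloro groups at C-3; an ethyl group at C-5.
Prefixes are listed alphabetically: chloro, ethyl.
Assembling the pieces gives 3,3-dichloro-5-ethylnonane.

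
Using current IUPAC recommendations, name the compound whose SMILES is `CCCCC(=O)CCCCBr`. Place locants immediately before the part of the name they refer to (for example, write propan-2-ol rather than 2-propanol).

1-bromononan-5-one

The longest chain bearing the carbonyl is 9 carbons long (nonane).
A ketone (C=O on an internal carbon) is the principal characteristic group, giving the suffix -one.
Number the chain so that the substituent locant set {1} is lower than {9} at the first point of difference.
With this numbering: the carbonyl at C-5; a bromo group at C-1.
Putting it together: 1-bromononan-5-one.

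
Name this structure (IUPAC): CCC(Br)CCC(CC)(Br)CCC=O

4,7-dibromo-4-ethylnonanal

The longest chain bearing the –CHO group is 9 carbons long (nonane).
The highest-priority functional group is an aldehyde (terminal –CHO), so the name ends in -al.
Number the chain so that the aldehyde carbon is C-1 by definition.
That gives bromo groups at C-4 and C-7; an ethyl group at C-4.
The substituents are ordered alphabetically, ignoring any di-/tri- multipliers.
The name is 4,7-dibromo-4-ethylnonanal.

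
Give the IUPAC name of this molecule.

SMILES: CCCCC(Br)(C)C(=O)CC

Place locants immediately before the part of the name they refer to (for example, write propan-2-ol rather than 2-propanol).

4-bromo-4-methyloctan-3-one

The longest carbon chain that includes the carbonyl has 8 carbons, so the parent hydride is octane.
The principal characteristic group is a ketone (C=O on an internal carbon), named with the suffix -one.
The numbering direction is chosen so that numbering from this end puts the carbonyl group at C-3 rather than C-6.
That gives the carbonyl at C-3; a bromo group at C-4; a methyl group at C-4.
Prefixes are listed alphabetically: bromo, methyl.
Assembling the pieces gives 4-bromo-4-methyloctan-3-one.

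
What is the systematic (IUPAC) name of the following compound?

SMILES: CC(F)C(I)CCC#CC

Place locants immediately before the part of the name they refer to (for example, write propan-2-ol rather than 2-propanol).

7-fluoro-6-iodooct-2-yne

The longest carbon chain that includes the multiple bond has 8 carbons, so the parent hydride is octane.
A C≡C triple bond in the chain gives the infix -yne-.
Choose the numbering such that numbering from this end puts the triple bond at C-2 rather than C-6.
This places the triple bond between C-2 and C-3; a fluoro group at C-7; an iodo group at C-6.
The substituents are ordered alphabetically, ignoring any di-/tri- multipliers.
Assembling the pieces gives 7-fluoro-6-iodooct-2-yne.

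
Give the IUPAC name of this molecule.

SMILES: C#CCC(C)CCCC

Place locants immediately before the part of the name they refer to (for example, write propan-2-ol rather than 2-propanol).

4-methyloct-1-yne

The longest carbon chain that includes the multiple bond has 8 carbons, so the parent hydride is octane.
A C≡C triple bond in the chain gives the infix -yne-.
The numbering direction is chosen so that numbering from this end puts the triple bond at C-1 rather than C-7.
That gives the triple bond between C-1 and C-2; a methyl group at C-4.
Putting it together: 4-methyloct-1-yne.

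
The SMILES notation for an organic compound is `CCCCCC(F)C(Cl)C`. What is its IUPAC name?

2-chloro-3-fluorooctane

The longest continuous carbon chain has 8 atoms, so the parent hydride is octane.
The numbering direction is chosen so that the substituent locant set {2,3} is lower than {6,7} at the first point of difference.
This places a chloro group at C-2; a fluoro group at C-3.
Prefixes are listed alphabetically: chloro, fluoro.
Assembling the pieces gives 2-chloro-3-fluorooctane.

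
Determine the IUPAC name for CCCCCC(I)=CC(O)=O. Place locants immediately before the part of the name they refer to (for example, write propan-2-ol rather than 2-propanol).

The longest carbon chain that includes the –COOH group and the multiple bond has 8 carbons, so the parent hydride is octane.
A carboxylic acid (terminal –COOH) is the principal characteristic group, giving the suffix -oic acid.
A C=C double bond in the chain gives the infix -ene-.
The numbering direction is chosen so that the carboxylic acid carbon is C-1 by definition.
With this numbering: the double bond between C-2 and C-3; an iodo group at C-3.
The name is 3-iodooct-2-enoic acid.

3-iodooct-2-enoic acid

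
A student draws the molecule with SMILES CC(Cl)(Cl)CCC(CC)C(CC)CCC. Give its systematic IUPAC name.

The longest continuous carbon chain has 9 atoms, so the parent hydride is nonane.
Number the chain so that the substituent locant set {2,2,5,6} is lower than {4,5,8,8} at the first point of difference.
This places two chloro groups at C-2; ethyl groups at C-5 and C-6.
The substituents are ordered alphabetically, ignoring any di-/tri- multipliers.
The name is 2,2-dichloro-5,6-diethylnonane.

2,2-dichloro-5,6-diethylnonane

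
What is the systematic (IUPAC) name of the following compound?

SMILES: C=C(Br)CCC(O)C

5-bromohex-5-en-2-ol

The longest chain bearing the –OH group and the multiple bond is 6 carbons long (hexane).
An alcohol (–OH) is the principal characteristic group, giving the suffix -ol.
A C=C double bond in the chain gives the infix -ene-.
The numbering direction is chosen so that numbering from this end puts the hydroxyl group at C-2 rather than C-5.
That gives the hydroxyl at C-2; the double bond between C-5 and C-6; a bromo group at C-5.
Putting it together: 5-bromohex-5-en-2-ol.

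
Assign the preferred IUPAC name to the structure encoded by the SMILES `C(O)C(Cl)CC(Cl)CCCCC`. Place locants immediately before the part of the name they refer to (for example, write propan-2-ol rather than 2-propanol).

The longest carbon chain that includes the –OH group has 9 carbons, so the parent hydride is nonane.
An alcohol (–OH) is the principal characteristic group, giving the suffix -ol.
Choose the numbering such that numbering from this end puts the hydroxyl group at C-1 rather than C-9.
That gives the hydroxyl at C-1; chloro groups at C-2 and C-4.
The name is 2,4-dichlorononan-1-ol.

2,4-dichlorononan-1-ol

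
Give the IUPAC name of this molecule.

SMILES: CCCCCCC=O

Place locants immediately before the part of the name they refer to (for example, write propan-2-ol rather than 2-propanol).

heptanal

Counting along the main chain through the –CHO group gives 7 carbons: the parent is heptane.
The highest-priority functional group is an aldehyde (terminal –CHO), so the name ends in -al.
Choose the numbering such that the aldehyde carbon is C-1 by definition.
Assembling the pieces gives heptanal.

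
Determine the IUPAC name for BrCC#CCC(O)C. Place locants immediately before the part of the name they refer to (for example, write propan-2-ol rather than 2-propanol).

6-bromohex-4-yn-2-ol

Counting along the main chain through the –OH group and the multiple bond gives 6 carbons: the parent is hexane.
The highest-priority functional group is an alcohol (–OH), so the name ends in -ol.
The chain contains a C≡C triple bond, so the unsaturation ending is -yne.
Choose the numbering such that numbering from this end puts the hydroxyl group at C-2 rather than C-5.
With this numbering: the hydroxyl at C-2; the triple bond between C-4 and C-5; a bromo group at C-6.
The name is 6-bromohex-4-yn-2-ol.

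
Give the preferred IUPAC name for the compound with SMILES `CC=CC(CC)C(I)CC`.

Counting along the main chain through the multiple bond gives 7 carbons: the parent is heptane.
A C=C double bond in the chain gives the infix -ene-.
Number the chain so that numbering from this end puts the double bond at C-2 rather than C-5.
That gives the double bond between C-2 and C-3; an ethyl group at C-4; an iodo group at C-5.
Substituent prefixes are cited in alphabetical order (multiplying prefixes like di-/tri- are ignored for ordering).
The name is 4-ethyl-5-iodohept-2-ene.

4-ethyl-5-iodohept-2-ene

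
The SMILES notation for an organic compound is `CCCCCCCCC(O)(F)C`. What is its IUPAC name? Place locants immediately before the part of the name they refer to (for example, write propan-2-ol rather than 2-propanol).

The longest carbon chain that includes the –OH group has 10 carbons, so the parent hydride is decane.
The highest-priority functional group is an alcohol (–OH), so the name ends in -ol.
The numbering direction is chosen so that numbering from this end puts the hydroxyl group at C-2 rather than C-9.
That gives the hydroxyl at C-2; a fluoro group at C-2.
Assembling the pieces gives 2-fluorodecan-2-ol.

2-fluorodecan-2-ol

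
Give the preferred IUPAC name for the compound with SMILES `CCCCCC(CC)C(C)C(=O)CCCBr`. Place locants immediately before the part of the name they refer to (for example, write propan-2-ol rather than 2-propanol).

Counting along the main chain through the carbonyl gives 11 carbons: the parent is undecane.
A ketone (C=O on an internal carbon) is the principal characteristic group, giving the suffix -one.
The numbering direction is chosen so that numbering from this end puts the carbonyl group at C-4 rather than C-8.
This places the carbonyl at C-4; a bromo group at C-1; an ethyl group at C-6; a methyl group at C-5.
Prefixes are listed alphabetically: bromo, ethyl, methyl.
The name is 1-bromo-6-ethyl-5-methylundecan-4-one.

1-bromo-6-ethyl-5-methylundecan-4-one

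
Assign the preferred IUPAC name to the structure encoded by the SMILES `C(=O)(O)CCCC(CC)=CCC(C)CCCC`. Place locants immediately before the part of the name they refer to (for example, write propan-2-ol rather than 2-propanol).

5-ethyl-8-methyldodec-5-enoic acid

The longest chain bearing the –COOH group and the multiple bond is 12 carbons long (dodecane).
The highest-priority functional group is a carboxylic acid (terminal –COOH), so the name ends in -oic acid.
The chain contains a C=C double bond, so the unsaturation ending is -ene.
Number the chain so that the carboxylic acid carbon is C-1 by definition.
That gives the double bond between C-5 and C-6; an ethyl group at C-5; a methyl group at C-8.
Substituent prefixes are cited in alphabetical order (multiplying prefixes like di-/tri- are ignored for ordering).
The name is 5-ethyl-8-methyldodec-5-enoic acid.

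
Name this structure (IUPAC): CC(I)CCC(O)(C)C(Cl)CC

3-chloro-7-iodo-4-methyloctan-4-ol

Counting along the main chain through the –OH group gives 8 carbons: the parent is octane.
An alcohol (–OH) is the principal characteristic group, giving the suffix -ol.
Number the chain so that numbering from this end puts the hydroxyl group at C-4 rather than C-5.
That gives the hydroxyl at C-4; a chloro group at C-3; an iodo group at C-7; a methyl group at C-4.
Prefixes are listed alphabetically: chloro, iodo, methyl.
Putting it together: 3-chloro-7-iodo-4-methyloctan-4-ol.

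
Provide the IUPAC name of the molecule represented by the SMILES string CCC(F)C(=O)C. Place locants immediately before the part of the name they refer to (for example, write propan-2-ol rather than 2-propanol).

The longest carbon chain that includes the carbonyl has 5 carbons, so the parent hydride is pentane.
A ketone (C=O on an internal carbon) is the principal characteristic group, giving the suffix -one.
The numbering direction is chosen so that numbering from this end puts the carbonyl group at C-2 rather than C-4.
This places the carbonyl at C-2; a fluoro group at C-3.
Putting it together: 3-fluoropentan-2-one.

3-fluoropentan-2-one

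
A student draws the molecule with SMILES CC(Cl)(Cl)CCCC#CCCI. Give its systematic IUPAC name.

The longest carbon chain that includes the multiple bond has 9 carbons, so the parent hydride is nonane.
There is one C≡C triple bond, indicated by the ending -yne.
Number the chain so that numbering from this end puts the triple bond at C-3 rather than C-6.
That gives the triple bond between C-3 and C-4; two chloro groups at C-8; an iodo group at C-1.
Prefixes are listed alphabetically: chloro, iodo.
Putting it together: 8,8-dichloro-1-iodonon-3-yne.

8,8-dichloro-1-iodonon-3-yne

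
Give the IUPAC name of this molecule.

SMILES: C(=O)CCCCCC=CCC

dec-7-enal

Counting along the main chain through the –CHO group and the multiple bond gives 10 carbons: the parent is decane.
The principal characteristic group is an aldehyde (terminal –CHO), named with the suffix -al.
The chain contains a C=C double bond, so the unsaturation ending is -ene.
Number the chain so that the aldehyde carbon is C-1 by definition.
That gives the double bond between C-7 and C-8.
Assembling the pieces gives dec-7-enal.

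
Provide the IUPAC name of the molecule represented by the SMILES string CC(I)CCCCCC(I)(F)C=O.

2-fluoro-2,8-diiodononanal

The longest carbon chain that includes the –CHO group has 9 carbons, so the parent hydride is nonane.
The highest-priority functional group is an aldehyde (terminal –CHO), so the name ends in -al.
Choose the numbering such that the aldehyde carbon is C-1 by definition.
This places a fluoro group at C-2; iodo groups at C-2 and C-8.
Prefixes are listed alphabetically: fluoro, iodo.
The name is 2-fluoro-2,8-diiodononanal.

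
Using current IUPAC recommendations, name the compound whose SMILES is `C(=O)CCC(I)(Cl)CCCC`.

4-chloro-4-iodooctanal

The longest carbon chain that includes the –CHO group has 8 carbons, so the parent hydride is octane.
The principal characteristic group is an aldehyde (terminal –CHO), named with the suffix -al.
Choose the numbering such that the aldehyde carbon is C-1 by definition.
With this numbering: a chloro group at C-4; an iodo group at C-4.
Prefixes are listed alphabetically: chloro, iodo.
Assembling the pieces gives 4-chloro-4-iodooctanal.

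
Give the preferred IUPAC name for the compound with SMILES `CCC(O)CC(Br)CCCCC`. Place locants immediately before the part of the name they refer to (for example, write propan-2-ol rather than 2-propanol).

5-bromodecan-3-ol

The longest carbon chain that includes the –OH group has 10 carbons, so the parent hydride is decane.
An alcohol (–OH) is the principal characteristic group, giving the suffix -ol.
Choose the numbering such that numbering from this end puts the hydroxyl group at C-3 rather than C-8.
That gives the hydroxyl at C-3; a bromo group at C-5.
Assembling the pieces gives 5-bromodecan-3-ol.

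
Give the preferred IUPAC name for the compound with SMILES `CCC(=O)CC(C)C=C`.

The longest carbon chain that includes the carbonyl and the multiple bond has 7 carbons, so the parent hydride is heptane.
The principal characteristic group is a ketone (C=O on an internal carbon), named with the suffix -one.
The chain contains a C=C double bond, so the unsaturation ending is -ene.
The numbering direction is chosen so that numbering from this end puts the carbonyl group at C-3 rather than C-5.
With this numbering: the carbonyl at C-3; the double bond between C-6 and C-7; a methyl group at C-5.
The name is 5-methylhept-6-en-3-one.

5-methylhept-6-en-3-one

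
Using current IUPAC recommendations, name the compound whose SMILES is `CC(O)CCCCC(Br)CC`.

The longest carbon chain that includes the –OH group has 9 carbons, so the parent hydride is nonane.
The highest-priority functional group is an alcohol (–OH), so the name ends in -ol.
Choose the numbering such that numbering from this end puts the hydroxyl group at C-2 rather than C-8.
This places the hydroxyl at C-2; a bromo group at C-7.
Putting it together: 7-bromononan-2-ol.

7-bromononan-2-ol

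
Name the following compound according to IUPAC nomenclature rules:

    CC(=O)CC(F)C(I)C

Counting along the main chain through the carbonyl gives 6 carbons: the parent is hexane.
The principal characteristic group is a ketone (C=O on an internal carbon), named with the suffix -one.
Choose the numbering such that numbering from this end puts the carbonyl group at C-2 rather than C-5.
With this numbering: the carbonyl at C-2; a fluoro group at C-4; an iodo group at C-5.
Substituent prefixes are cited in alphabetical order (multiplying prefixes like di-/tri- are ignored for ordering).
Putting it together: 4-fluoro-5-iodohexan-2-one.

4-fluoro-5-iodohexan-2-one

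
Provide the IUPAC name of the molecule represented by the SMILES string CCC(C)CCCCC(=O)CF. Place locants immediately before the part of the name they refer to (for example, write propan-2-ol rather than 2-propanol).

1-fluoro-7-methylnonan-2-one

Counting along the main chain through the carbonyl gives 9 carbons: the parent is nonane.
A ketone (C=O on an internal carbon) is the principal characteristic group, giving the suffix -one.
The numbering direction is chosen so that numbering from this end puts the carbonyl group at C-2 rather than C-8.
With this numbering: the carbonyl at C-2; a fluoro group at C-1; a methyl group at C-7.
The substituents are ordered alphabetically, ignoring any di-/tri- multipliers.
Assembling the pieces gives 1-fluoro-7-methylnonan-2-one.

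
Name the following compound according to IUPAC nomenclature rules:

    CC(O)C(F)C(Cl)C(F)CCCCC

4-chloro-3,5-difluorodecan-2-ol

Counting along the main chain through the –OH group gives 10 carbons: the parent is decane.
The highest-priority functional group is an alcohol (–OH), so the name ends in -ol.
Choose the numbering such that numbering from this end puts the hydroxyl group at C-2 rather than C-9.
That gives the hydroxyl at C-2; a chloro group at C-4; fluoro groups at C-3 and C-5.
Prefixes are listed alphabetically: chloro, fluoro.
Putting it together: 4-chloro-3,5-difluorodecan-2-ol.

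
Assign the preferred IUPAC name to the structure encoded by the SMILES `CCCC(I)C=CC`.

The longest chain bearing the multiple bond is 7 carbons long (heptane).
The chain contains a C=C double bond, so the unsaturation ending is -ene.
Number the chain so that numbering from this end puts the double bond at C-2 rather than C-5.
This places the double bond between C-2 and C-3; an iodo group at C-4.
Assembling the pieces gives 4-iodohept-2-ene.

4-iodohept-2-ene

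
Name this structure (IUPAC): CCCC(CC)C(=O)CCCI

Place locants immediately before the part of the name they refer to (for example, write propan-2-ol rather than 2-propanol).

The longest carbon chain that includes the carbonyl has 8 carbons, so the parent hydride is octane.
The highest-priority functional group is a ketone (C=O on an internal carbon), so the name ends in -one.
Choose the numbering such that numbering from this end puts the carbonyl group at C-4 rather than C-5.
This places the carbonyl at C-4; an ethyl group at C-5; an iodo group at C-1.
Substituent prefixes are cited in alphabetical order (multiplying prefixes like di-/tri- are ignored for ordering).
The name is 5-ethyl-1-iodooctan-4-one.

5-ethyl-1-iodooctan-4-one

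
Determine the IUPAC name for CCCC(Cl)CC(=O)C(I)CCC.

Counting along the main chain through the carbonyl gives 10 carbons: the parent is decane.
The highest-priority functional group is a ketone (C=O on an internal carbon), so the name ends in -one.
Choose the numbering such that numbering from this end puts the carbonyl group at C-5 rather than C-6.
That gives the carbonyl at C-5; a chloro group at C-7; an iodo group at C-4.
Substituent prefixes are cited in alphabetical order (multiplying prefixes like di-/tri- are ignored for ordering).
Putting it together: 7-chloro-4-iododecan-5-one.

7-chloro-4-iododecan-5-one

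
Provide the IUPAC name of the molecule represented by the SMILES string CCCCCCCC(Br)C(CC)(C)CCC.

5-bromo-4-ethyl-4-methyldodecane

The parent chain contains 12 carbons (dodecane).
Choose the numbering such that the substituent locant set {4,4,5} is lower than {8,9,9} at the first point of difference.
This places a bromo group at C-5; an ethyl group at C-4; a methyl group at C-4.
Prefixes are listed alphabetically: bromo, ethyl, methyl.
The name is 5-bromo-4-ethyl-4-methyldodecane.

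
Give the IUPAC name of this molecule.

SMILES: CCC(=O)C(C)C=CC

The longest carbon chain that includes the carbonyl and the multiple bond has 7 carbons, so the parent hydride is heptane.
The highest-priority functional group is a ketone (C=O on an internal carbon), so the name ends in -one.
The chain contains a C=C double bond, so the unsaturation ending is -ene.
The numbering direction is chosen so that numbering from this end puts the carbonyl group at C-3 rather than C-5.
This places the carbonyl at C-3; the double bond between C-5 and C-6; a methyl group at C-4.
Putting it together: 4-methylhept-5-en-3-one.

4-methylhept-5-en-3-one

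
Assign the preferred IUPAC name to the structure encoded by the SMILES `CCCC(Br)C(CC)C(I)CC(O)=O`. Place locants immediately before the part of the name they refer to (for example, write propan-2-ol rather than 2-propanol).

5-bromo-4-ethyl-3-iodooctanoic acid

Counting along the main chain through the –COOH group gives 8 carbons: the parent is octane.
The highest-priority functional group is a carboxylic acid (terminal –COOH), so the name ends in -oic acid.
Choose the numbering such that the carboxylic acid carbon is C-1 by definition.
This places a bromo group at C-5; an ethyl group at C-4; an iodo group at C-3.
The substituents are ordered alphabetically, ignoring any di-/tri- multipliers.
Assembling the pieces gives 5-bromo-4-ethyl-3-iodooctanoic acid.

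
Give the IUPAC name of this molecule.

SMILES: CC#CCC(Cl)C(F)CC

The longest carbon chain that includes the multiple bond has 8 carbons, so the parent hydride is octane.
There is one C≡C triple bond, indicated by the ending -yne.
Number the chain so that numbering from this end puts the triple bond at C-2 rather than C-6.
That gives the triple bond between C-2 and C-3; a chloro group at C-5; a fluoro group at C-6.
The substituents are ordered alphabetically, ignoring any di-/tri- multipliers.
The name is 5-chloro-6-fluorooct-2-yne.

5-chloro-6-fluorooct-2-yne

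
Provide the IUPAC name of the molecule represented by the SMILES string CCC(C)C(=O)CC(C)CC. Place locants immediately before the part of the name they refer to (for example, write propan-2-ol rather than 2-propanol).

3,6-dimethyloctan-4-one

The longest carbon chain that includes the carbonyl has 8 carbons, so the parent hydride is octane.
The principal characteristic group is a ketone (C=O on an internal carbon), named with the suffix -one.
Choose the numbering such that numbering from this end puts the carbonyl group at C-4 rather than C-5.
This places the carbonyl at C-4; methyl groups at C-3 and C-6.
The name is 3,6-dimethyloctan-4-one.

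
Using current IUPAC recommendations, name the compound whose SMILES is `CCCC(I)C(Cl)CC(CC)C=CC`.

6-chloro-4-ethyl-7-iododec-2-ene

The longest carbon chain that includes the multiple bond has 10 carbons, so the parent hydride is decane.
There is one C=C double bond, indicated by the ending -ene.
Choose the numbering such that numbering from this end puts the double bond at C-2 rather than C-8.
With this numbering: the double bond between C-2 and C-3; a chloro group at C-6; an ethyl group at C-4; an iodo group at C-7.
Substituent prefixes are cited in alphabetical order (multiplying prefixes like di-/tri- are ignored for ordering).
The name is 6-chloro-4-ethyl-7-iododec-2-ene.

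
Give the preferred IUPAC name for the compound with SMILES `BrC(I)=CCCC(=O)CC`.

7-bromo-7-iodohept-6-en-3-one

The longest carbon chain that includes the carbonyl and the multiple bond has 7 carbons, so the parent hydride is heptane.
A ketone (C=O on an internal carbon) is the principal characteristic group, giving the suffix -one.
A C=C double bond in the chain gives the infix -ene-.
The numbering direction is chosen so that numbering from this end puts the carbonyl group at C-3 rather than C-5.
This places the carbonyl at C-3; the double bond between C-6 and C-7; a bromo group at C-7; an iodo group at C-7.
Substituent prefixes are cited in alphabetical order (multiplying prefixes like di-/tri- are ignored for ordering).
The name is 7-bromo-7-iodohept-6-en-3-one.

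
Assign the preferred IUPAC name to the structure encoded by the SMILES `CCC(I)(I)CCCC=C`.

6,6-diiodooct-1-ene

The longest chain bearing the multiple bond is 8 carbons long (octane).
The chain contains a C=C double bond, so the unsaturation ending is -ene.
Number the chain so that numbering from this end puts the double bond at C-1 rather than C-7.
This places the double bond between C-1 and C-2; two iodo groups at C-6.
The name is 6,6-diiodooct-1-ene.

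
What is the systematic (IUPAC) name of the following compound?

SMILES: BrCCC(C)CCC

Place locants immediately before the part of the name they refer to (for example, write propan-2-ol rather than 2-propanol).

1-bromo-3-methylhexane

The longest carbon chain is 6 atoms: the parent is hexane.
Choose the numbering such that the substituent locant set {1,3} is lower than {4,6} at the first point of difference.
That gives a bromo group at C-1; a methyl group at C-3.
The substituents are ordered alphabetically, ignoring any di-/tri- multipliers.
Assembling the pieces gives 1-bromo-3-methylhexane.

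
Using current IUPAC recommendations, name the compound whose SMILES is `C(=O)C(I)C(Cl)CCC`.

3-chloro-2-iodohexanal

The longest chain bearing the –CHO group is 6 carbons long (hexane).
The highest-priority functional group is an aldehyde (terminal –CHO), so the name ends in -al.
Choose the numbering such that the aldehyde carbon is C-1 by definition.
That gives a chloro group at C-3; an iodo group at C-2.
Prefixes are listed alphabetically: chloro, iodo.
Putting it together: 3-chloro-2-iodohexanal.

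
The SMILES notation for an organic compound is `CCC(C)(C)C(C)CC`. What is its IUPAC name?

The longest carbon chain is 6 atoms: the parent is hexane.
Number the chain so that the substituent locant set {3,3,4} is lower than {3,4,4} at the first point of difference.
With this numbering: methyl groups at C-3 (×2) and C-4.
The name is 3,3,4-trimethylhexane.

3,3,4-trimethylhexane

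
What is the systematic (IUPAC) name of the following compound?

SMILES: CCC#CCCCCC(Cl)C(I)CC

9-chloro-10-iodododec-3-yne

The longest chain bearing the multiple bond is 12 carbons long (dodecane).
The chain contains a C≡C triple bond, so the unsaturation ending is -yne.
Choose the numbering such that numbering from this end puts the triple bond at C-3 rather than C-9.
This places the triple bond between C-3 and C-4; a chloro group at C-9; an iodo group at C-10.
Substituent prefixes are cited in alphabetical order (multiplying prefixes like di-/tri- are ignored for ordering).
Assembling the pieces gives 9-chloro-10-iodododec-3-yne.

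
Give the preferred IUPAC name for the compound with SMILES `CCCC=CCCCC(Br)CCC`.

9-bromododec-4-ene

The longest carbon chain that includes the multiple bond has 12 carbons, so the parent hydride is dodecane.
A C=C double bond in the chain gives the infix -ene-.
Number the chain so that numbering from this end puts the double bond at C-4 rather than C-8.
This places the double bond between C-4 and C-5; a bromo group at C-9.
The name is 9-bromododec-4-ene.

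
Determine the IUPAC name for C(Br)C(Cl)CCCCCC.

1-bromo-2-chlorooctane

The parent chain contains 8 carbons (octane).
Number the chain so that the substituent locant set {1,2} is lower than {7,8} at the first point of difference.
That gives a bromo group at C-1; a chloro group at C-2.
Substituent prefixes are cited in alphabetical order (multiplying prefixes like di-/tri- are ignored for ordering).
Putting it together: 1-bromo-2-chlorooctane.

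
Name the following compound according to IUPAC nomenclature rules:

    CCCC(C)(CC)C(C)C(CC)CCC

The parent chain contains 9 carbons (nonane).
Number the chain so that the substituent locant set {4,4,5,6} is lower than {4,5,6,6} at the first point of difference.
That gives ethyl groups at C-4 and C-6; methyl groups at C-4 and C-5.
The substituents are ordered alphabetically, ignoring any di-/tri- multipliers.
Putting it together: 4,6-diethyl-4,5-dimethylnonane.

4,6-diethyl-4,5-dimethylnonane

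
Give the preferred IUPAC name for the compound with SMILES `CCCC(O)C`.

The longest carbon chain that includes the –OH group has 5 carbons, so the parent hydride is pentane.
The principal characteristic group is an alcohol (–OH), named with the suffix -ol.
The numbering direction is chosen so that numbering from this end puts the hydroxyl group at C-2 rather than C-4.
This places the hydroxyl at C-2.
The name is pentan-2-ol.

pentan-2-ol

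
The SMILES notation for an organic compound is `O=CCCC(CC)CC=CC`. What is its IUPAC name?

4-ethyloct-6-enal

The longest carbon chain that includes the –CHO group and the multiple bond has 8 carbons, so the parent hydride is octane.
The principal characteristic group is an aldehyde (terminal –CHO), named with the suffix -al.
A C=C double bond in the chain gives the infix -ene-.
Choose the numbering such that the aldehyde carbon is C-1 by definition.
With this numbering: the double bond between C-6 and C-7; an ethyl group at C-4.
Putting it together: 4-ethyloct-6-enal.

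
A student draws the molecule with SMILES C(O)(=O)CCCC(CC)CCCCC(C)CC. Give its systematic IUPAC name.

Counting along the main chain through the –COOH group gives 12 carbons: the parent is dodecane.
The highest-priority functional group is a carboxylic acid (terminal –COOH), so the name ends in -oic acid.
Choose the numbering such that the carboxylic acid carbon is C-1 by definition.
This places an ethyl group at C-5; a methyl group at C-10.
Substituent prefixes are cited in alphabetical order (multiplying prefixes like di-/tri- are ignored for ordering).
The name is 5-ethyl-10-methyldodecanoic acid.

5-ethyl-10-methyldodecanoic acid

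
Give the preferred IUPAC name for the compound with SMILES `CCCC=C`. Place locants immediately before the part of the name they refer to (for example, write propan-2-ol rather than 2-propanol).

The longest chain bearing the multiple bond is 5 carbons long (pentane).
The chain contains a C=C double bond, so the unsaturation ending is -ene.
The numbering direction is chosen so that numbering from this end puts the double bond at C-1 rather than C-4.
With this numbering: the double bond between C-1 and C-2.
Putting it together: pent-1-ene.

pent-1-ene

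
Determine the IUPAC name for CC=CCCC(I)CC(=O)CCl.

The longest carbon chain that includes the carbonyl and the multiple bond has 9 carbons, so the parent hydride is nonane.
The principal characteristic group is a ketone (C=O on an internal carbon), named with the suffix -one.
The chain contains a C=C double bond, so the unsaturation ending is -ene.
Choose the numbering such that numbering from this end puts the carbonyl group at C-2 rather than C-8.
With this numbering: the carbonyl at C-2; the double bond between C-7 and C-8; a chloro group at C-1; an iodo group at C-4.
The substituents are ordered alphabetically, ignoring any di-/tri- multipliers.
Putting it together: 1-chloro-4-iodonon-7-en-2-one.

1-chloro-4-iodonon-7-en-2-one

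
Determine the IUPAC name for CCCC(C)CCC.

4-methylheptane

The longest continuous carbon chain has 7 atoms, so the parent hydride is heptane.
Both numbering directions give the same locant set; either may be used.
With this numbering: a methyl group at C-4.
Assembling the pieces gives 4-methylheptane.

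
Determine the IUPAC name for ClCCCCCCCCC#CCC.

12-chlorododec-3-yne

The longest carbon chain that includes the multiple bond has 12 carbons, so the parent hydride is dodecane.
The chain contains a C≡C triple bond, so the unsaturation ending is -yne.
The numbering direction is chosen so that numbering from this end puts the triple bond at C-3 rather than C-9.
With this numbering: the triple bond between C-3 and C-4; a chloro group at C-12.
The name is 12-chlorododec-3-yne.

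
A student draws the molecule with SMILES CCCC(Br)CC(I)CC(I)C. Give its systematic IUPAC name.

6-bromo-2,4-diiodononane

The longest continuous carbon chain has 9 atoms, so the parent hydride is nonane.
Number the chain so that the substituent locant set {2,4,6} is lower than {4,6,8} at the first point of difference.
That gives a bromo group at C-6; iodo groups at C-2 and C-4.
Prefixes are listed alphabetically: bromo, iodo.
The name is 6-bromo-2,4-diiodononane.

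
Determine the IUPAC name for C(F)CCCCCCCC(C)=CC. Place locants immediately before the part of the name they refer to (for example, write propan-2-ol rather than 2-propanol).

11-fluoro-3-methylundec-2-ene

The longest chain bearing the multiple bond is 11 carbons long (undecane).
A C=C double bond in the chain gives the infix -ene-.
Number the chain so that numbering from this end puts the double bond at C-2 rather than C-9.
With this numbering: the double bond between C-2 and C-3; a fluoro group at C-11; a methyl group at C-3.
Substituent prefixes are cited in alphabetical order (multiplying prefixes like di-/tri- are ignored for ordering).
The name is 11-fluoro-3-methylundec-2-ene.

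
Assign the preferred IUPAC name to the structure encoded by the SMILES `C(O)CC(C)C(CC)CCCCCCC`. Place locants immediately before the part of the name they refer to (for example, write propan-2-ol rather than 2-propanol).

The longest chain bearing the –OH group is 11 carbons long (undecane).
An alcohol (–OH) is the principal characteristic group, giving the suffix -ol.
The numbering direction is chosen so that numbering from this end puts the hydroxyl group at C-1 rather than C-11.
This places the hydroxyl at C-1; an ethyl group at C-4; a methyl group at C-3.
Substituent prefixes are cited in alphabetical order (multiplying prefixes like di-/tri- are ignored for ordering).
The name is 4-ethyl-3-methylundecan-1-ol.

4-ethyl-3-methylundecan-1-ol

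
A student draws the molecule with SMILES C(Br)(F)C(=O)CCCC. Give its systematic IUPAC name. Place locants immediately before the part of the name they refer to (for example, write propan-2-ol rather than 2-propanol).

1-bromo-1-fluorohexan-2-one

The longest carbon chain that includes the carbonyl has 6 carbons, so the parent hydride is hexane.
The principal characteristic group is a ketone (C=O on an internal carbon), named with the suffix -one.
The numbering direction is chosen so that numbering from this end puts the carbonyl group at C-2 rather than C-5.
This places the carbonyl at C-2; a bromo group at C-1; a fluoro group at C-1.
Substituent prefixes are cited in alphabetical order (multiplying prefixes like di-/tri- are ignored for ordering).
Putting it together: 1-bromo-1-fluorohexan-2-one.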